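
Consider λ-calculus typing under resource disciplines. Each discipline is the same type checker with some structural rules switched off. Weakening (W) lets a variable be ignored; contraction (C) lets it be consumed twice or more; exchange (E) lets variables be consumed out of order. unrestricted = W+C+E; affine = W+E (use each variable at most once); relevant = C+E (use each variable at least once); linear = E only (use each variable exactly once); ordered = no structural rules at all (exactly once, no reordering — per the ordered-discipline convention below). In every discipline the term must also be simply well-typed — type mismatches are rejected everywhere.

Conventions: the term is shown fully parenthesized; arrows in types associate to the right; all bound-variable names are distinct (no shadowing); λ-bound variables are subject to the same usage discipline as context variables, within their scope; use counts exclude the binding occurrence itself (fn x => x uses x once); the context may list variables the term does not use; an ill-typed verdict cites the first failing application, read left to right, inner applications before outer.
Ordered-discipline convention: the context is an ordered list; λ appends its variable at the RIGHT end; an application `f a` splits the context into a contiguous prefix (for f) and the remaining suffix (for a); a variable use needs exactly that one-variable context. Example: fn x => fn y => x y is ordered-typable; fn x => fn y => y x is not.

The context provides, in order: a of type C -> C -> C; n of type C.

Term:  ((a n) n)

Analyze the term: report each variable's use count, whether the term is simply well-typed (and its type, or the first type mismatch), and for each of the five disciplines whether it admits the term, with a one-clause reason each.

usage: a: 1×, n: 2×
left-to-right use order: a, n, n
typing: ✓ — C
ordered: ✗, needs contraction — n ×2
linear: ✗, needs contraction — n ×2
affine: ✗, needs contraction — n ×2
relevant: ✓, none of a, n goes unused
unrestricted: ✓, typability at C is all that's needed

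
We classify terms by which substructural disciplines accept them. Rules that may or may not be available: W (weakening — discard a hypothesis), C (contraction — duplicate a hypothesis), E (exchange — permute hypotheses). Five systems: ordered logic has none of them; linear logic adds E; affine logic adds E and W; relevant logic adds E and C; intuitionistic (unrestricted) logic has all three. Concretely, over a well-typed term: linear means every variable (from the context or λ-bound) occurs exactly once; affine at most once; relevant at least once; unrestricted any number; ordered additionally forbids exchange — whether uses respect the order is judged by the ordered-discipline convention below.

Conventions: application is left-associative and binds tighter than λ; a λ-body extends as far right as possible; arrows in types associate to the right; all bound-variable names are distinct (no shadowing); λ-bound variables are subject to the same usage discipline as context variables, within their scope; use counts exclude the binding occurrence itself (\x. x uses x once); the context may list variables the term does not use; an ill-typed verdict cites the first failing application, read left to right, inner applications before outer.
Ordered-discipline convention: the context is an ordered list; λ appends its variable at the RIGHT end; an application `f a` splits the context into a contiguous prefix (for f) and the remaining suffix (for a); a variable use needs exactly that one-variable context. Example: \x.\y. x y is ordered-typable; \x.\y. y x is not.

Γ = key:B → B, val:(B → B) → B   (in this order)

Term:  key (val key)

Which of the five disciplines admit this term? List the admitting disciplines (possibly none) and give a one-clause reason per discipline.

admitted by: relevant, unrestricted
variable uses: key: 2×, val: 1×
uses in reading order: key, val, key
typing: well-typed — term : B
ordered: ✗, key ×2 used more than once (contraction)
linear: ✗, key ×2 used more than once (contraction)
affine: ✗, key ×2 used more than once (contraction)
relevant: ✓, every one of key, val appears
unrestricted: ✓, typability at B is all that's needed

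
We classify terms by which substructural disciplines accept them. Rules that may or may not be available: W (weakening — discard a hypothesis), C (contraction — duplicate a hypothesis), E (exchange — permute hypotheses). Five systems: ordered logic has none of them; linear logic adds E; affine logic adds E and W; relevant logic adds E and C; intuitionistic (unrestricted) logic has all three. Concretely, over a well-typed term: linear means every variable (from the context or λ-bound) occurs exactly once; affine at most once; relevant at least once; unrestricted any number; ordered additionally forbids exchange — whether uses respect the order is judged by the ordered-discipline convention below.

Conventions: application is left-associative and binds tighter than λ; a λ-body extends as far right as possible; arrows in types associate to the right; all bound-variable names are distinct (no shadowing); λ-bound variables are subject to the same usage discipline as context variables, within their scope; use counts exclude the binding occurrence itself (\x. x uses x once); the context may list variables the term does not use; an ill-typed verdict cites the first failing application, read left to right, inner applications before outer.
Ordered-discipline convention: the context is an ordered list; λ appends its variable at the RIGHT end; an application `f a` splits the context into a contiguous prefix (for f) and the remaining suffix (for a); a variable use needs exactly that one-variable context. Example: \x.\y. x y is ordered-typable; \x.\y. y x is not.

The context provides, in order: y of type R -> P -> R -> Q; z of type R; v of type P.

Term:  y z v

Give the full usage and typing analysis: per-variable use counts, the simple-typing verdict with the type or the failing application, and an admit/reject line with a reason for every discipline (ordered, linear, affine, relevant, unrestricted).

counts: y ×1, z ×1, v ×1
left-to-right use order: y, z, v
typing: well-typed — term : R -> Q
ordered: ✓, y, z, v once each; derivable with no W/C/E
linear: ✓, y, z, v: one use apiece
affine: ✓, at most one use each (y, z, v)
relevant: ✓, y, z, v: all used, weakening unneeded
unrestricted: ✓, well-typed at R -> Q; no restrictions here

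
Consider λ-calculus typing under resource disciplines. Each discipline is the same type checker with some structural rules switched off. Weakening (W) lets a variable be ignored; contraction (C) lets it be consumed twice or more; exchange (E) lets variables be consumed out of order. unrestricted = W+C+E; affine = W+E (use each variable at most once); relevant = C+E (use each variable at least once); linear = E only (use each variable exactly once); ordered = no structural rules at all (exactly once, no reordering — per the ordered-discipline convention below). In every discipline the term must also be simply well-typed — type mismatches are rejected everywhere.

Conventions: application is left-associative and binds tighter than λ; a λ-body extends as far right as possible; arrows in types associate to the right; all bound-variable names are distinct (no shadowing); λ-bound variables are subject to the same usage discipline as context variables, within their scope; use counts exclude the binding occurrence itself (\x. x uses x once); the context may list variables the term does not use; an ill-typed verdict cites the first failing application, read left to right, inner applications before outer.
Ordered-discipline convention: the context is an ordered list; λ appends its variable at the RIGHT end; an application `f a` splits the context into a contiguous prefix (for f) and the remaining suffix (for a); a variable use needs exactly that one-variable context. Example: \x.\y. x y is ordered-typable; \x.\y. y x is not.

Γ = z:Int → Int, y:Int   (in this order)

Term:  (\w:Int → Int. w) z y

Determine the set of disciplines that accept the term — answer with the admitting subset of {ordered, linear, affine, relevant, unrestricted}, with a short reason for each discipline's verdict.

admitted by: ordered, linear, affine, relevant, unrestricted
counts: z=1; y=1; w [bound]=1
use order (left to right): w, z, y
typing: well-typed at Int
ordered: ✓ — single-use (z, y, w), ordered derivation ok
linear: ✓ — z, y, w: one use apiece
affine: ✓ — at most one use each (z, y, w)
relevant: ✓ — at least one use each (z, y, w)
unrestricted: ✓ — type-checks (Int) and nothing is barred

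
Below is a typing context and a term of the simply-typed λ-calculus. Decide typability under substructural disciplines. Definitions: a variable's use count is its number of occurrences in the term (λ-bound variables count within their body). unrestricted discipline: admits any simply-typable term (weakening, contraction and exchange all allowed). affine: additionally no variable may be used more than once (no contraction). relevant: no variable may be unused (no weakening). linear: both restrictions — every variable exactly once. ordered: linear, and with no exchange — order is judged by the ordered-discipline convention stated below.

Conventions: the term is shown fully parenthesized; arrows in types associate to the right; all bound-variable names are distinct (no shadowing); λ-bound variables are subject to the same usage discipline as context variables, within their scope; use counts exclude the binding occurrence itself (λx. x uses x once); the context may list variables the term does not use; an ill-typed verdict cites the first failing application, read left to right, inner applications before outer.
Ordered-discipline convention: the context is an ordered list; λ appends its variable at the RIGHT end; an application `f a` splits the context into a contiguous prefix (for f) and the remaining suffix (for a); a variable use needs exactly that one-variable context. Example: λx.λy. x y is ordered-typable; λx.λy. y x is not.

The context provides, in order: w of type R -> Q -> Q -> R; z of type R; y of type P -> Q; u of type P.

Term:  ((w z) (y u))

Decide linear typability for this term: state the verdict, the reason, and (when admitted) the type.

yes — each of w, z, y, u used exactly once; term : Q -> R
counts: w: 1×; z: 1×; y: 1×; u: 1×
order of uses: w, z, y, u
typing: well-typed at Q -> R
all disciplines: ordered ✓, linear ✓, affine ✓, relevant ✓, unrestricted ✓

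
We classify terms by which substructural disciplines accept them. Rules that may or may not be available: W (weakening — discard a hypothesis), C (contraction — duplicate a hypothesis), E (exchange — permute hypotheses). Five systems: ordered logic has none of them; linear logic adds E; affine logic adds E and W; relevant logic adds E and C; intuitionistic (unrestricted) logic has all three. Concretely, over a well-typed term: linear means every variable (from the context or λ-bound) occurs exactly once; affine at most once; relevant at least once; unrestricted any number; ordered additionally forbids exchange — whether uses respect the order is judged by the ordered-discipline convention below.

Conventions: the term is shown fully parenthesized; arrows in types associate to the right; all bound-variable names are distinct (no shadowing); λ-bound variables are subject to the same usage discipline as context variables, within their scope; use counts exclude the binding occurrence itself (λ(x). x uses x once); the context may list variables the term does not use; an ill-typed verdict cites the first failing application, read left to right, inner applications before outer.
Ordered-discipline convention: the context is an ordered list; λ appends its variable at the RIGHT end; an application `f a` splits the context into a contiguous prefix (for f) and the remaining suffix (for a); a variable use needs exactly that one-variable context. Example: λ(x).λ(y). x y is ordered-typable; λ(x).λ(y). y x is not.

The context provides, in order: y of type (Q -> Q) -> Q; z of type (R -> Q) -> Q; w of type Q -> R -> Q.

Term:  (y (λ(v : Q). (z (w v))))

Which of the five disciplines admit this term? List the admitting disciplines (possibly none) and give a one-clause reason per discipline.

admitted by: ordered, linear, affine, relevant, unrestricted
variable uses: y ×1, z ×1, w ×1, v (λ-bound) ×1
uses in reading order: y, z, w, v
typing: ✓ — Q
ordered ✓ (y, z, w, v: once each, no exchange needed)
linear ✓ (each of y, z, w, v used exactly once)
affine ✓ (no duplicate uses among y, z, w, v)
relevant ✓ (none of y, z, w, v goes unused)
unrestricted ✓ (type-checks (Q) and nothing is barred)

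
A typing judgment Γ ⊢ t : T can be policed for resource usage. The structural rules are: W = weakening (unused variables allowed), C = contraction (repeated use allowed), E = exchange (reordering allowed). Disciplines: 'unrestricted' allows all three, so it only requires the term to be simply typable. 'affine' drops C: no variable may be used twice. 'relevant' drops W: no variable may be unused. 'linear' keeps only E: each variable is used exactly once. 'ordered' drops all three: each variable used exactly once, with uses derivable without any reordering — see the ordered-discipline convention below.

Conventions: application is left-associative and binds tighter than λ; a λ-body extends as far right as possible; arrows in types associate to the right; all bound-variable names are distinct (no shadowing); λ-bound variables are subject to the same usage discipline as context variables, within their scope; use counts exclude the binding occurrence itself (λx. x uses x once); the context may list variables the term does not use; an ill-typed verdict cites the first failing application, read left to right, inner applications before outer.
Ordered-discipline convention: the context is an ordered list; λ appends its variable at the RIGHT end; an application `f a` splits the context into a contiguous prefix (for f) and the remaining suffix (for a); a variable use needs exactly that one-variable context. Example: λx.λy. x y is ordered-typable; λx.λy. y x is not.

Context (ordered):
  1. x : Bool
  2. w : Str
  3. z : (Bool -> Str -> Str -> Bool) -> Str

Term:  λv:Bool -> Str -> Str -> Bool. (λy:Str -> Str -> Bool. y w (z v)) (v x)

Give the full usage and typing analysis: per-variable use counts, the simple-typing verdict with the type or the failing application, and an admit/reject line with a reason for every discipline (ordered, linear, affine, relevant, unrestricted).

use counts: x ×1; w ×1; z ×1; v (bound) ×2; y (bound) ×1
left-to-right use order: y, w, z, v, v, x
typing: well-typed — term : (Bool -> Str -> Str -> Bool) -> Bool
ordered: ✗, needs contraction — v ×2
linear: ✗, needs contraction — v ×2
affine: ✗, needs contraction — v ×2
relevant: ✓, at least one use each (x, w, z, v, y)
unrestricted: ✓, simply typable at (Bool -> Str -> Str -> Bool) -> Bool; W, C, E all held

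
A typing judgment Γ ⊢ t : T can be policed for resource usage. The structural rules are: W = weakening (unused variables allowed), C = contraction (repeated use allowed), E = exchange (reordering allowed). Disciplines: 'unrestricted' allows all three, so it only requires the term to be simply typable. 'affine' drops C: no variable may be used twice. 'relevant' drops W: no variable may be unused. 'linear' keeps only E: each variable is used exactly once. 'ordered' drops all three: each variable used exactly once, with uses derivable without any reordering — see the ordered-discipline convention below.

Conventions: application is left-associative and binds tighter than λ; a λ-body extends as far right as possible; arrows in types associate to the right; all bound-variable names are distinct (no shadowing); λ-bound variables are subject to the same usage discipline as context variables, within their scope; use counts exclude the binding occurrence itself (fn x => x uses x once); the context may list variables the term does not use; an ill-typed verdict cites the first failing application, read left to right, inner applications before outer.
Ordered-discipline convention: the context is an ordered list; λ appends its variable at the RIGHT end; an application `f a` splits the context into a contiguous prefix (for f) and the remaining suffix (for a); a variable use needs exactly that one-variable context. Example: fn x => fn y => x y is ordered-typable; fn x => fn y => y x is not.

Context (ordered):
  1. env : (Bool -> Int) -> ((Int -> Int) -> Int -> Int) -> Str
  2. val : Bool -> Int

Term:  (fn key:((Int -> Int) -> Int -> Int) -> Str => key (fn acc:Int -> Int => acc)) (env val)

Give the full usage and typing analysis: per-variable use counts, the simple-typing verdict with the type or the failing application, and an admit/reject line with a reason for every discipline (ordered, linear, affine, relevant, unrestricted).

variable uses: env: 1; val: 1; key [bound]: 1; acc [bound]: 1
uses in reading order: key, acc, env, val
typing: ✓ — Str
ordered ✓ (env, val, key, acc once each; derivable with no W/C/E)
linear ✓ (env, val, key, acc: one use apiece)
affine ✓ (env, val, key, acc: no repeats, contraction unneeded)
relevant ✓ (none of env, val, key, acc goes unused)
unrestricted ✓ (well-typed at Str; no restrictions here)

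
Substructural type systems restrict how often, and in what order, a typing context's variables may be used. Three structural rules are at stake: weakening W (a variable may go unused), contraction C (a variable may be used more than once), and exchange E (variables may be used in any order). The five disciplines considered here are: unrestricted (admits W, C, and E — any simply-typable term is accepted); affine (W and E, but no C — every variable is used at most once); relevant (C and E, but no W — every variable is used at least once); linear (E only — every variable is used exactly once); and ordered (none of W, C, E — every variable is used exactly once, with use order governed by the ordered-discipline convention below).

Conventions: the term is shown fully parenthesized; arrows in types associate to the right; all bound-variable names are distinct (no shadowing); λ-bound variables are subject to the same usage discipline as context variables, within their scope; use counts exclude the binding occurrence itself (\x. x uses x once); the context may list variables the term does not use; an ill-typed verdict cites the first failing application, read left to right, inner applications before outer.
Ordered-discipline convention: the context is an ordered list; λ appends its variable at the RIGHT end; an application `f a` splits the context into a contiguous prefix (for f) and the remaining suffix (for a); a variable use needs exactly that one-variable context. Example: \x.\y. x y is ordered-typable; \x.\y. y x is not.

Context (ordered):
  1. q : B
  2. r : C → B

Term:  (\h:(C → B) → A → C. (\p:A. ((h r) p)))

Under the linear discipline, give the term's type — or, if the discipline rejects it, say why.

not well-typed under linear — unused: q — weakening required
variable uses: q: 0×, r: 1×, h [bound]: 1×, p [bound]: 1×
use order (left to right): h, r, p
typing: the term checks, with type ((C → B) → A → C) → A → C
across the five disciplines: ordered ✗ · linear ✗ · affine ✓ · relevant ✗ · unrestricted ✓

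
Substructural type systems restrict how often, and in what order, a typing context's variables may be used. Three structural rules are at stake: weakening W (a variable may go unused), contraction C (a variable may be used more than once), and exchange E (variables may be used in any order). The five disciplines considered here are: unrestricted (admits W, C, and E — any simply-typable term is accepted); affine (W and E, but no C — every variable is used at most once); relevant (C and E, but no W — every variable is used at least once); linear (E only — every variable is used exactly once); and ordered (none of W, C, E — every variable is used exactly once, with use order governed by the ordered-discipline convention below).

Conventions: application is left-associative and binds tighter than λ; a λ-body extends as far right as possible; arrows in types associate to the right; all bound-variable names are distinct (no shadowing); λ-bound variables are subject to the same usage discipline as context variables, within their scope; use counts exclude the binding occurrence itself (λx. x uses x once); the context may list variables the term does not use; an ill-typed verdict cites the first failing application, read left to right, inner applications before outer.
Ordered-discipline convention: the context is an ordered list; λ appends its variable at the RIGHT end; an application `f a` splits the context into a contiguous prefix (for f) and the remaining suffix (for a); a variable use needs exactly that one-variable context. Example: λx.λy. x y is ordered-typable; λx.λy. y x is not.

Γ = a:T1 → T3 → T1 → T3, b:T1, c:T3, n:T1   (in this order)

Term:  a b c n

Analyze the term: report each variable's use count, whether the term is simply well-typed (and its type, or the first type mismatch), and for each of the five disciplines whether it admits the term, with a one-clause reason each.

usage: a ×1; b ×1; c ×1; n ×1
order of uses: a, b, c, n
typing: well-typed — term : T3
ordered: ✓, single-use (a, b, c, n), ordered derivation ok
linear: ✓, each of a, b, c, n used exactly once
affine: ✓, at most one use each (a, b, c, n)
relevant: ✓, every one of a, b, c, n appears
unrestricted: ✓, type-checks (T3) and nothing is barred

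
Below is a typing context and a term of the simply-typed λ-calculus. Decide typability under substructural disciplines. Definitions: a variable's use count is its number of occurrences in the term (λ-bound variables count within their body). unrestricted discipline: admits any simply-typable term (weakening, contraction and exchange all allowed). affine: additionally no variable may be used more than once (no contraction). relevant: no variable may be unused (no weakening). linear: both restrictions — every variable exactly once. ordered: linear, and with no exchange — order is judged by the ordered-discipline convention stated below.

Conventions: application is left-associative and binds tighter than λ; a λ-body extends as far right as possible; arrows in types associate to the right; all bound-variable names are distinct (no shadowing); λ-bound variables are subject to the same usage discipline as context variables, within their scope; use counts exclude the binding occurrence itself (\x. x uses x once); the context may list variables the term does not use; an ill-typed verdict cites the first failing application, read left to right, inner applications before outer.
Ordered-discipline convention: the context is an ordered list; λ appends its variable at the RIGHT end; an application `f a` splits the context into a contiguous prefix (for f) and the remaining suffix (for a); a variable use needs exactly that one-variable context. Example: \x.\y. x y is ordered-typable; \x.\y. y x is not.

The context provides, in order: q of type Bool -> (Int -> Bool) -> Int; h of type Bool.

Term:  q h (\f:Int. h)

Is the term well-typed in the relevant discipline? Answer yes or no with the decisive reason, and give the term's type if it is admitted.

no — f never used (weakening)
variable uses: q=1; h=2; f (λ-bound)=0
use order (left to right): q, h, h
typing: well-typed at Int
across the five disciplines: ordered ✗, linear ✗, affine ✗, relevant ✗, unrestricted ✓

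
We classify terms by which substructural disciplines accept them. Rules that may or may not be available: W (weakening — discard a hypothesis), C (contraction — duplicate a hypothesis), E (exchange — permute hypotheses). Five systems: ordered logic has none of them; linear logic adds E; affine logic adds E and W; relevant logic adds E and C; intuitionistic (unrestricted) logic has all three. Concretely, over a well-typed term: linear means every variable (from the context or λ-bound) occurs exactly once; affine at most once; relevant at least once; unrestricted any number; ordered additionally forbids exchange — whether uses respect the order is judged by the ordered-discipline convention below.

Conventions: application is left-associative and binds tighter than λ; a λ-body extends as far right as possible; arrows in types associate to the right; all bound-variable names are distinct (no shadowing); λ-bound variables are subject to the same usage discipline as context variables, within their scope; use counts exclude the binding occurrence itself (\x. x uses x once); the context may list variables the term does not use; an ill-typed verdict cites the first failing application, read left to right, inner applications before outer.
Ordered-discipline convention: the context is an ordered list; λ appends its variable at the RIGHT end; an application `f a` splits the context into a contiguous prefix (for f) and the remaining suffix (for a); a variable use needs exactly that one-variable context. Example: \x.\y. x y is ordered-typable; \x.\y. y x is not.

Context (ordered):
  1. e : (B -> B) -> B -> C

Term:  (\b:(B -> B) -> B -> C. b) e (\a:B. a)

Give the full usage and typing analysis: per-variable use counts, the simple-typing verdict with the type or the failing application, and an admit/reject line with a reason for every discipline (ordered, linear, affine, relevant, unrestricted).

counts: e: 1; b (λ-bound): 1; a (λ-bound): 1
order of uses: b, e, a
typing: ✓ — B -> C
ordered: ✓ — one use each (e, b, a); ordered split holds
linear: ✓ — single use per variable (e, b, a)
affine: ✓ — none of e, b, a used more than once
relevant: ✓ — every one of e, b, a appears
unrestricted: ✓ — type-checks (B -> C) and nothing is barred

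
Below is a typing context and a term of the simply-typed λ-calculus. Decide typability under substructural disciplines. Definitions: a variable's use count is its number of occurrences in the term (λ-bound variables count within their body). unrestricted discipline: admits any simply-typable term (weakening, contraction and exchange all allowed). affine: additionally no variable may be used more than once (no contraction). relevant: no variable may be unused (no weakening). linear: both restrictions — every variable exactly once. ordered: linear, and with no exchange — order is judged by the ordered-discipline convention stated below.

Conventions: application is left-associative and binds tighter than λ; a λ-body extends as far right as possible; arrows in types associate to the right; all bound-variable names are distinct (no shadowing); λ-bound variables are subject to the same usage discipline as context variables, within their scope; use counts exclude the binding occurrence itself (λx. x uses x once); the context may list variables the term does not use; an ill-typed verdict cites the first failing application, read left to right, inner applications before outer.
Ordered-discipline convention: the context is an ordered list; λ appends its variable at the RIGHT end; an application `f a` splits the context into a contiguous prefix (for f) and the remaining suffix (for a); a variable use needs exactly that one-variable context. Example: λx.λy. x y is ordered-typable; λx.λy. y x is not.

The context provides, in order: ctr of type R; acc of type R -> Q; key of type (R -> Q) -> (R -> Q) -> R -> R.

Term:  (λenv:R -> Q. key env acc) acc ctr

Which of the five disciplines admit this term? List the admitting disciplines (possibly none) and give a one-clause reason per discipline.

admitted in: relevant, unrestricted
use counts: ctr: 1, acc: 2, key: 1, env [bound]: 1
use order (left to right): key, env, acc, acc, ctr
typing: ✓ — R
ordered: ✗ — repeated use of acc ×2
linear: ✗ — repeated use of acc ×2
affine: ✗ — repeated use of acc ×2
relevant: ✓ — at least one use each (ctr, acc, key, env)
unrestricted: ✓ — simply typable at R; W, C, E all held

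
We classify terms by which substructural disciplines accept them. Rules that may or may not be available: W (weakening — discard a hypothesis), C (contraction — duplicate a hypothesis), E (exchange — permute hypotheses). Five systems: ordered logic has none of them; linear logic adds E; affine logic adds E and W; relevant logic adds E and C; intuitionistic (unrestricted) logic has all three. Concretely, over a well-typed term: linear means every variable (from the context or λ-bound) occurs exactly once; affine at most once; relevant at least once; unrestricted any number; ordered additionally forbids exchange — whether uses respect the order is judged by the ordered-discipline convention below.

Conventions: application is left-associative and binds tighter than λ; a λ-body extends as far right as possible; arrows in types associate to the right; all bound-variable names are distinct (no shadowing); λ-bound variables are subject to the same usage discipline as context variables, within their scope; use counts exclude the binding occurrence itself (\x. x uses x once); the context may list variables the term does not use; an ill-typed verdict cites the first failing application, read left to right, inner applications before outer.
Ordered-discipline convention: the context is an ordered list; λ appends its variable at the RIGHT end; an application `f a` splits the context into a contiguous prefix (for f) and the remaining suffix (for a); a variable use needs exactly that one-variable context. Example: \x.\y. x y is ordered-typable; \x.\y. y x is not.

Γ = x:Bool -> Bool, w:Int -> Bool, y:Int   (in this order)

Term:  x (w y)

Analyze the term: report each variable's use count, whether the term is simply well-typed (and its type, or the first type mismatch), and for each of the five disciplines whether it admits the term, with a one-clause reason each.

use counts: x: 1; w: 1; y: 1
use order (left to right): x, w, y
typing: ✓ — Bool
ordered: ✓ — single-use (x, w, y), ordered derivation ok
linear: ✓ — x, w, y: one use apiece
affine: ✓ — none of x, w, y used more than once
relevant: ✓ — x, w, y: all used, weakening unneeded
unrestricted: ✓ — typability at Bool is all that's needed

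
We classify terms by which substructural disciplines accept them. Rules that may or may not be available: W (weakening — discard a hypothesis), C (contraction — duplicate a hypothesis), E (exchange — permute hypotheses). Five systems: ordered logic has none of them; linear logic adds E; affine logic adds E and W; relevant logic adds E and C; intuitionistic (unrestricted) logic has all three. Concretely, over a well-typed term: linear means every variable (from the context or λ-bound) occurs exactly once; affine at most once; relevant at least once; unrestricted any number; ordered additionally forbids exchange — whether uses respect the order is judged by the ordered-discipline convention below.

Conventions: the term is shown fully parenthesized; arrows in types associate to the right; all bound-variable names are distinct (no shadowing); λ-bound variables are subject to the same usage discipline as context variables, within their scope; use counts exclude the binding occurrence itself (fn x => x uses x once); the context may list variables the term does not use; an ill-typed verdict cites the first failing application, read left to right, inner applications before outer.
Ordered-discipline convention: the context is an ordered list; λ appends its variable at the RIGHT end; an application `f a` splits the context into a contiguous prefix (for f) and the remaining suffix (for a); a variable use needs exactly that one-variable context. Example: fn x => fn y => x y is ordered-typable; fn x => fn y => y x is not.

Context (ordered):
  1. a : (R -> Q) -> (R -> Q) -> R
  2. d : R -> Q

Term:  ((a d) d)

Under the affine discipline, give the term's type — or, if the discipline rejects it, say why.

not well-typed under affine — uses contraction: d ×2
use counts: a=1, d=2
left-to-right use order: a, d, d
typing: the term checks, with type R
all disciplines: ordered ✗ · linear ✗ · affine ✗ · relevant ✓ · unrestricted ✓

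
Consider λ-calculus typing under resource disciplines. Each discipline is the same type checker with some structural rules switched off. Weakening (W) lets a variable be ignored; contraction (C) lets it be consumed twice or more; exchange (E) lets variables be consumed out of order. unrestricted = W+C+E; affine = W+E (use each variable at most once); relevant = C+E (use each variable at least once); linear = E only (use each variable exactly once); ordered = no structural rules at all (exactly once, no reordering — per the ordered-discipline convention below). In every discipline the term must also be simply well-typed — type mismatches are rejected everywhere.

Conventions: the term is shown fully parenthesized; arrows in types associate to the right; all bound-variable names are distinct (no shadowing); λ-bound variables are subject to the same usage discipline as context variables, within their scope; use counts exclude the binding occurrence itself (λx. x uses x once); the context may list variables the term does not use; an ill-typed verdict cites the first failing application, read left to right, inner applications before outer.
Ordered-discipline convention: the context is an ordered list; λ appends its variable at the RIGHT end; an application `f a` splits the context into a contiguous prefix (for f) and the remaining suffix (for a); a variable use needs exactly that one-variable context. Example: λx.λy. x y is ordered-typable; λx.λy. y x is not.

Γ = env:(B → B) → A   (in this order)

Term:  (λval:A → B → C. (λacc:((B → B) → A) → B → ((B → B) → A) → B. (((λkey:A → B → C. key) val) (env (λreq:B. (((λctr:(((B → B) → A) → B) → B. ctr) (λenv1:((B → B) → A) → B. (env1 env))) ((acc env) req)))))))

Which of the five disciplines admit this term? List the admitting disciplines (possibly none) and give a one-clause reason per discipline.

admitting disciplines: relevant, unrestricted
counts: env ×3; val [bound] ×1; acc [bound] ×1; key [bound] ×1; req [bound] ×1; ctr [bound] ×1; env1 [bound] ×1
uses in reading order: key, val, env, ctr, env1, env, acc, env, req
typing: ✓ — (A → B → C) → (((B → B) → A) → B → ((B → B) → A) → B) → B → C
ordered: ✗, uses contraction: env ×3
linear: ✗, uses contraction: env ×3
affine: ✗, uses contraction: env ×3
relevant: ✓, at least one use each (env, val, acc, key, req, ctr, env1)
unrestricted: ✓, typability at (A → B → C) → (((B → B) → A) → B → ((B → B) → A) → B) → B → C is all that's needed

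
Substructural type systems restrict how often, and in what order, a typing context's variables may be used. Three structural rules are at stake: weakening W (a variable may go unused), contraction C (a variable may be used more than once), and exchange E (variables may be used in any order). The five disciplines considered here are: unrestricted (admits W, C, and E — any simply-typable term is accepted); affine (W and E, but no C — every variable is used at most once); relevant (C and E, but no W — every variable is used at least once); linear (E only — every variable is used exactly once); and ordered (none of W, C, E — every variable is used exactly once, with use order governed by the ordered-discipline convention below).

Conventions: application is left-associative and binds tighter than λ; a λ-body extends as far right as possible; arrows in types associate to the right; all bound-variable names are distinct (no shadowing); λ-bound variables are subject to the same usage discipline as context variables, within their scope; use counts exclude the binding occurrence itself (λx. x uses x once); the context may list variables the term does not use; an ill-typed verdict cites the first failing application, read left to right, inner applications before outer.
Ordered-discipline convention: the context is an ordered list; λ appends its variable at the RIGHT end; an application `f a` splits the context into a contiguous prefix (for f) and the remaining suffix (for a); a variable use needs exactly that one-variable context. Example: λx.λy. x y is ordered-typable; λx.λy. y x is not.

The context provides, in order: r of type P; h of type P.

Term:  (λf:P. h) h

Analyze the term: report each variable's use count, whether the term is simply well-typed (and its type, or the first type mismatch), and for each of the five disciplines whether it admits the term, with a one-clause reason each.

usage: r: 0×; h: 2×; f (λ-bound): 0×
order of uses: h, h
typing: well-typed at P
ordered ✗ (h ×2 used more than once (contraction); r, f left unused)
linear ✗ (h ×2 used more than once (contraction); r, f left unused)
affine ✗ (h ×2 used more than once (contraction))
relevant ✗ (r, f left unused)
unrestricted ✓ (type-checks (P) and nothing is barred)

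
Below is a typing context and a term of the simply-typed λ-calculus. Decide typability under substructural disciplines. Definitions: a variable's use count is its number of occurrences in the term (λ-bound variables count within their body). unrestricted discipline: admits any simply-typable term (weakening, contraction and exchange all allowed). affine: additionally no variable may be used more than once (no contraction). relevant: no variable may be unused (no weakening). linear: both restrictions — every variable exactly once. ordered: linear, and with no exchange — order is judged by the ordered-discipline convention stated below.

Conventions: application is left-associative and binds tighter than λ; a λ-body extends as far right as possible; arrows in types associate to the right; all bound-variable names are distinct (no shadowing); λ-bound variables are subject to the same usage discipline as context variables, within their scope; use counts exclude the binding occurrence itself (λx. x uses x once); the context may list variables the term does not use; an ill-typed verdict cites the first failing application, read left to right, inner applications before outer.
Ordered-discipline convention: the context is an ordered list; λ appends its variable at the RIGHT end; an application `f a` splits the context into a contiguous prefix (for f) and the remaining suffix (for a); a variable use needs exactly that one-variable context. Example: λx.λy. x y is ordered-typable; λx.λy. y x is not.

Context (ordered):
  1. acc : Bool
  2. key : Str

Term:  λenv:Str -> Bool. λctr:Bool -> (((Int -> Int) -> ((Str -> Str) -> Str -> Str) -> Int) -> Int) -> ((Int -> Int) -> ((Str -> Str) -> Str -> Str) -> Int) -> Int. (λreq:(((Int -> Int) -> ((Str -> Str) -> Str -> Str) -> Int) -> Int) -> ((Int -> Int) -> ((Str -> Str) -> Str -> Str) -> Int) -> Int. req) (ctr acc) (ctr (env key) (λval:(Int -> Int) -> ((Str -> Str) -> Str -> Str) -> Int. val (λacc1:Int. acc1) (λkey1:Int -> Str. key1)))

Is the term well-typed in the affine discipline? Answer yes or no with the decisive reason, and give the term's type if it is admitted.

no — the type mismatch rejects it
variable uses: acc: 1×; key: 1×; env [bound]: 1×; ctr [bound]: 2×; req [bound]: 1×; val [bound]: 1×; acc1 [bound]: 1×; key1 [bound]: 1×
left-to-right use order: req, ctr, acc, ctr, env, key, val, acc1, key1
typing: ill-typed: a function awaiting (Str -> Str) -> Str -> Str gets (Int -> Str) -> Int -> Str
all disciplines: ordered ✗ | linear ✗ | affine ✗ | relevant ✗ | unrestricted ✗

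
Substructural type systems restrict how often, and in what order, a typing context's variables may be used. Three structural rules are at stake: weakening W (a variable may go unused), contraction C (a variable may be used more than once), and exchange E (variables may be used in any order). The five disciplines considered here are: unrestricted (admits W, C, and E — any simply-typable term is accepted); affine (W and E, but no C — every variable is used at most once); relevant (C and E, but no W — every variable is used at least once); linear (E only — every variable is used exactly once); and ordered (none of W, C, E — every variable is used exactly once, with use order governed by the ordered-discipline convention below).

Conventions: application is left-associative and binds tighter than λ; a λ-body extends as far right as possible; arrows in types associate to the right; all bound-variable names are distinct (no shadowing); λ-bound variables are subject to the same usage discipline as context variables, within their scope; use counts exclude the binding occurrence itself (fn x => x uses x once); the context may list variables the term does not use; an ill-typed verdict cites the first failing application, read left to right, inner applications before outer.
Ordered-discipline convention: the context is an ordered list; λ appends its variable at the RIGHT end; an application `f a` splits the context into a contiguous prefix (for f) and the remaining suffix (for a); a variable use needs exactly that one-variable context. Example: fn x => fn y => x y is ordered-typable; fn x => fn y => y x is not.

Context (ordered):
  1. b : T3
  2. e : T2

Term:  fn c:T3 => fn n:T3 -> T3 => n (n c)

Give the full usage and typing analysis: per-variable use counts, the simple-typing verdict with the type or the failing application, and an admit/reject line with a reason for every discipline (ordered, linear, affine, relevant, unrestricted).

counts: b=0, e=0, c (λ-bound)=1, n (λ-bound)=2
use order (left to right): n, n, c
typing: ✓ — T3 -> (T3 -> T3) -> T3
ordered ✗ (repeated use of n ×2; unused: b, e — weakening required)
linear ✗ (repeated use of n ×2; unused: b, e — weakening required)
affine ✗ (repeated use of n ×2)
relevant ✗ (unused: b, e — weakening required)
unrestricted ✓ (well-typed at T3 -> (T3 -> T3) -> T3; no restrictions here)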